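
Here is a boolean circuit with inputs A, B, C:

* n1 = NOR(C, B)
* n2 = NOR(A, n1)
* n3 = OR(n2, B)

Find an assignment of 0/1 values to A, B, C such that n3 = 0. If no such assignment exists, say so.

A=1 B=0 C=1

n3 = OR(n2, B) must be 0, so both n2 = 0 and B = 0.
Check with A=1 B=0 C=1:
n1 = NOR(C, B) = NOR(1, 0) = 0
n2 = NOR(A, n1) = NOR(1, 0) = 0
n3 = OR(n2, B) = OR(0, 0) = 0
So n3 = 0 as required.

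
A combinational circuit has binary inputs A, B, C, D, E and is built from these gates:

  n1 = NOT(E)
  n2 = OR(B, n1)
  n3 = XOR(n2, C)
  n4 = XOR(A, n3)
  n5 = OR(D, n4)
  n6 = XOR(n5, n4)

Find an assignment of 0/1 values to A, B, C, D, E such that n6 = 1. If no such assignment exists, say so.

Check with A=0 B=1 C=1 D=1 E=1:
n1 = NOT(E) = NOT 1 = 0
n2 = OR(B, n1) = OR(1, 0) = 1
n3 = XOR(n2, C) = XOR(1, 1) = 0
n4 = XOR(A, n3) = XOR(0, 0) = 0
n5 = OR(D, n4) = OR(1, 0) = 1
n6 = XOR(n5, n4) = XOR(1, 0) = 1
So n6 = 1 as required.

A=0 B=1 C=1 D=1 E=1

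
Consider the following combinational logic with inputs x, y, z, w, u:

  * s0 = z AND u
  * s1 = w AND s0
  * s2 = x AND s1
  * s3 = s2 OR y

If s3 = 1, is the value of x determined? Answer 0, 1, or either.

Both values of x occur among assignments with s3 = 1:
  x=0: x=0, y=1, z=0, w=0, u=0
  x=1: x=1, y=0, z=1, w=1, u=1

either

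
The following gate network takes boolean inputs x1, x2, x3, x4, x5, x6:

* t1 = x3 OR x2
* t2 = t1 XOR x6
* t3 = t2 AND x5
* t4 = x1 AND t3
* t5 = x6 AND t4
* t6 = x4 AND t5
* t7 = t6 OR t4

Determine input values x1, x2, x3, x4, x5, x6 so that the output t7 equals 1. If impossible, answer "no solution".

x1=1, x2=1, x3=1, x4=0, x5=1, x6=0

t7 = t6 OR t4 must be 1, so at least one of t6, t4 is 1.
Check with x1=1, x2=1, x3=1, x4=0, x5=1, x6=0:
t1 = x3 OR x2 = 1 OR 1 = 1
t2 = t1 XOR x6 = 1 XOR 0 = 1
t3 = t2 AND x5 = 1 AND 1 = 1
t4 = x1 AND t3 = 1 AND 1 = 1
t5 = x6 AND t4 = 0 AND 1 = 0
t6 = x4 AND t5 = 0 AND 0 = 0
t7 = t6 OR t4 = 0 OR 1 = 1
So t7 = 1 as required.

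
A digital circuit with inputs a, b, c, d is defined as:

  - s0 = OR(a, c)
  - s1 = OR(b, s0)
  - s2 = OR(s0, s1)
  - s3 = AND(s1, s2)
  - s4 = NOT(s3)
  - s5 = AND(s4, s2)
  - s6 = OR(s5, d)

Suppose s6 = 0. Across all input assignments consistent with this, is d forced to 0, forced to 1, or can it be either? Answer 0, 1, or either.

0

s6 = OR(s5, d) must be 0, so both s5 = 0 and d = 0.
s5 = AND(s4, s2) must be 0, so at least one of s4, s2 is 0.
Every assignment with s6 = 0 has d = 0; there are 8 such assignment(s).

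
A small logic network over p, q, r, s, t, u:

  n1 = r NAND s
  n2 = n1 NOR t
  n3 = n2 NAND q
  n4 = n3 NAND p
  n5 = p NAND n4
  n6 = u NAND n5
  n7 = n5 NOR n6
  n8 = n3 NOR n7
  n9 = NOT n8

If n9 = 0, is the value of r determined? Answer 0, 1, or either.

n9 = NOT n8 must be 0, so n8 = 1.
n8 = n3 NOR n7 must be 1, so both n3 = 0 and n7 = 0.
Every assignment with n9 = 0 has r = 1; there are 4 such assignment(s).
  p=0, q=1, r=1, s=1, t=0, u=0
  p=0, q=1, r=1, s=1, t=0, u=1
  p=1, q=1, r=1, s=1, t=0, u=0
  p=1, q=1, r=1, s=1, t=0, u=1

1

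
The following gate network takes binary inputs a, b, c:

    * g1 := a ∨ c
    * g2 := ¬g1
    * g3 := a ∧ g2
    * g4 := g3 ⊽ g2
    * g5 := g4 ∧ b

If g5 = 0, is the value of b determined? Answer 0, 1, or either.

either

Both values of b occur among assignments with g5 = 0:
  b=0: a=0, b=0, c=0
  b=1: a=0, b=1, c=0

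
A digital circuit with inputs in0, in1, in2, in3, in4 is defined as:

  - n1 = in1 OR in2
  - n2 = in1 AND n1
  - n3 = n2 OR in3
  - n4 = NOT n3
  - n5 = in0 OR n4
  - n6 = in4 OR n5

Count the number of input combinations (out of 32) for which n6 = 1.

26

n6 = in4 OR n5 must be 1, so at least one of in4, n5 is 1.
Enumerating the 32 input combinations, 26 give n6 = 1 and 6 give n6 = 0.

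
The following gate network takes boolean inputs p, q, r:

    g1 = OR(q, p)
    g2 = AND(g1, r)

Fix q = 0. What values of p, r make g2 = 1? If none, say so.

Check with q = 0 and p=1, r=1:
g1 = OR(q, p) = OR(0, 1) = 1
g2 = AND(g1, r) = AND(1, 1) = 1
So g2 = 1.

p=1, r=1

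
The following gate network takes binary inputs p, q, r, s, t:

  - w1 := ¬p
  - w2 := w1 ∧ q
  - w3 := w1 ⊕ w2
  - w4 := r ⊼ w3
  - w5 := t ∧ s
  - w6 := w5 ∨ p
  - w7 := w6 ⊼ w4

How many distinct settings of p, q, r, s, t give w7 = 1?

w7 = w6 ⊼ w4 must be 1, so at least one of w6, w4 is 0.
Enumerating the 32 input combinations, 13 give w7 = 1 and 19 give w7 = 0.

13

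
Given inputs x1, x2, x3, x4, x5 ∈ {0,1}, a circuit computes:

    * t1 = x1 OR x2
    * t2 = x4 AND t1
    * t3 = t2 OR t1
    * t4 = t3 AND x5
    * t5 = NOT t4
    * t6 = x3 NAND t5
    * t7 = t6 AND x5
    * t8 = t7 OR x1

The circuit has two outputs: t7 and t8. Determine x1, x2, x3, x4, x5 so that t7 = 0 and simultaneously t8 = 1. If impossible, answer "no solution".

Check with x1=1, x2=1, x3=1, x4=1, x5=0:
t1 = x1 OR x2 = 1 OR 1 = 1
t2 = x4 AND t1 = 1 AND 1 = 1
t3 = t2 OR t1 = 1 OR 1 = 1
t4 = t3 AND x5 = 1 AND 0 = 0
t5 = NOT t4 = NOT 0 = 1
t6 = x3 NAND t5 = 1 NAND 1 = 0
t7 = t6 AND x5 = 0 AND 0 = 0
t8 = t7 OR x1 = 0 OR 1 = 1
So t7 = 0 and t8 = 1.

x1=1, x2=1, x3=1, x4=1, x5=0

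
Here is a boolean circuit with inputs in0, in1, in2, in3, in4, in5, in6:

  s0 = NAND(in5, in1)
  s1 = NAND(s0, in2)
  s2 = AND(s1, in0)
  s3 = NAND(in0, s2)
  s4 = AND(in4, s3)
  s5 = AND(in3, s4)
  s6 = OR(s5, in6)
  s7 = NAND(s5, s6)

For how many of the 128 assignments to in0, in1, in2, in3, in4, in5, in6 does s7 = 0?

22

s7 = NAND(s5, s6) must be 0, so both s5 = 1 and s6 = 1.
s5 = AND(in3, s4) must be 1, so both in3 = 1 and s4 = 1.
s6 = OR(s5, in6) must be 1, so at least one of s5, in6 is 1.
Enumerating the 128 input combinations, 22 give s7 = 0 and 106 give s7 = 1.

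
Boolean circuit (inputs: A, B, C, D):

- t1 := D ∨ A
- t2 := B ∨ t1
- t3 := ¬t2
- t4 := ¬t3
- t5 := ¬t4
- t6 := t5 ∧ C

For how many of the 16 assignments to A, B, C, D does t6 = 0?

15

t6 = t5 ∧ C must be 0, so at least one of t5, C is 0.
Enumerating the 16 input combinations, 15 give t6 = 0 and 1 give t6 = 1.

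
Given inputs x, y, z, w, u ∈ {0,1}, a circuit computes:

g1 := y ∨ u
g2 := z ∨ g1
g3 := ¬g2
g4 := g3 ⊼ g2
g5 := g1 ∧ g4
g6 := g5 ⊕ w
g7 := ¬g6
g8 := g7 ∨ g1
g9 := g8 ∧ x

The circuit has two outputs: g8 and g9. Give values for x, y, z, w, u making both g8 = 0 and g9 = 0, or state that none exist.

x=0 y=0 z=0 w=1 u=0

Check with x=0 y=0 z=0 w=1 u=0:
g1 = y ∨ u = 0 ∨ 0 = 0
g2 = z ∨ g1 = 0 ∨ 0 = 0
g3 = ¬g2 = ¬0 = 1
g4 = g3 ⊼ g2 = 1 ⊼ 0 = 1
g5 = g1 ∧ g4 = 0 ∧ 1 = 0
g6 = g5 ⊕ w = 0 ⊕ 1 = 1
g7 = ¬g6 = ¬1 = 0
g8 = g7 ∨ g1 = 0 ∨ 0 = 0
g9 = g8 ∧ x = 0 ∧ 0 = 0
So g8 = 0 and g9 = 0.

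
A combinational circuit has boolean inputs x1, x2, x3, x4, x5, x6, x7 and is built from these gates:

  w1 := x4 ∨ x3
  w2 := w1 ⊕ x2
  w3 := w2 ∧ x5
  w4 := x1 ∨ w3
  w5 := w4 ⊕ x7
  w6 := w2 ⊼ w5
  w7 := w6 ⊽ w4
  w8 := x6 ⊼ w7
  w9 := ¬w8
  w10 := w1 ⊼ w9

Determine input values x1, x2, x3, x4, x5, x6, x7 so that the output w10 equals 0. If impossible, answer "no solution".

w10 = w1 ⊼ w9 must be 0, so both w1 = 1 and w9 = 1.
Check with x1=0 x2=0 x3=0 x4=1 x5=0 x6=1 x7=1:
w1 = x4 ∨ x3 = 1 ∨ 0 = 1
w2 = w1 ⊕ x2 = 1 ⊕ 0 = 1
w3 = w2 ∧ x5 = 1 ∧ 0 = 0
w4 = x1 ∨ w3 = 0 ∨ 0 = 0
w5 = w4 ⊕ x7 = 0 ⊕ 1 = 1
w6 = w2 ⊼ w5 = 1 ⊼ 1 = 0
w7 = w6 ⊽ w4 = 0 ⊽ 0 = 1
w8 = x6 ⊼ w7 = 1 ⊼ 1 = 0
w9 = ¬w8 = ¬0 = 1
w10 = w1 ⊼ w9 = 1 ⊼ 1 = 0
So w10 = 0 as required.

x1=0 x2=0 x3=0 x4=1 x5=0 x6=1 x7=1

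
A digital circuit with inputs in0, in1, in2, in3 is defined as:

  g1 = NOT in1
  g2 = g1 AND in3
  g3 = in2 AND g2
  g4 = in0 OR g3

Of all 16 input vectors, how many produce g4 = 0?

g4 = in0 OR g3 must be 0, so both in0 = 0 and g3 = 0.
g3 = in2 AND g2 must be 0, so at least one of in2, g2 is 0.
Enumerating the 16 input combinations, 7 give g4 = 0 and 9 give g4 = 1.

7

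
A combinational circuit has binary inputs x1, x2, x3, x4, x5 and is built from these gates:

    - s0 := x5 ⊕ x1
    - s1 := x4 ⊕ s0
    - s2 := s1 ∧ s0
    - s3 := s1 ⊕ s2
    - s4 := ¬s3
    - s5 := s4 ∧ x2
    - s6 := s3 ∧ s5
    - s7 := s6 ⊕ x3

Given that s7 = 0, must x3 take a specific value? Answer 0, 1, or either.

0

s7 = s6 ⊕ x3 must be 0, so s6 and x3 are equal.
Every assignment with s7 = 0 has x3 = 0; there are 16 such assignment(s).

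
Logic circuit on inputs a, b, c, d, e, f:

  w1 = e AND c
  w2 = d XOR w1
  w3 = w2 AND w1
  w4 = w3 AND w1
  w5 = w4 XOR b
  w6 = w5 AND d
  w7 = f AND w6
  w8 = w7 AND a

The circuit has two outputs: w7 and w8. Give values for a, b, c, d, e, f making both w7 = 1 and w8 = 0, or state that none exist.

Check with a=0 b=1 c=0 d=1 e=0 f=1:
w1 = e AND c = 0 AND 0 = 0
w2 = d XOR w1 = 1 XOR 0 = 1
w3 = w2 AND w1 = 1 AND 0 = 0
w4 = w3 AND w1 = 0 AND 0 = 0
w5 = w4 XOR b = 0 XOR 1 = 1
w6 = w5 AND d = 1 AND 1 = 1
w7 = f AND w6 = 1 AND 1 = 1
w8 = w7 AND a = 1 AND 0 = 0
So w7 = 1 and w8 = 0.

a=0 b=1 c=0 d=1 e=0 f=1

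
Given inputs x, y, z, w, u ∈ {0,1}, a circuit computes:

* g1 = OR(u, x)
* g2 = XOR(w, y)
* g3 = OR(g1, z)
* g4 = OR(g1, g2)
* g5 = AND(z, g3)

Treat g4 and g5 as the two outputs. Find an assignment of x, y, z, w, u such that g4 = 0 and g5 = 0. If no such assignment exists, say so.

Check with x=0, y=1, z=0, w=1, u=0:
g1 = OR(u, x) = OR(0, 0) = 0
g2 = XOR(w, y) = XOR(1, 1) = 0
g3 = OR(g1, z) = OR(0, 0) = 0
g4 = OR(g1, g2) = OR(0, 0) = 0
g5 = AND(z, g3) = AND(0, 0) = 0
So g4 = 0 and g5 = 0.

x=0, y=1, z=0, w=1, u=0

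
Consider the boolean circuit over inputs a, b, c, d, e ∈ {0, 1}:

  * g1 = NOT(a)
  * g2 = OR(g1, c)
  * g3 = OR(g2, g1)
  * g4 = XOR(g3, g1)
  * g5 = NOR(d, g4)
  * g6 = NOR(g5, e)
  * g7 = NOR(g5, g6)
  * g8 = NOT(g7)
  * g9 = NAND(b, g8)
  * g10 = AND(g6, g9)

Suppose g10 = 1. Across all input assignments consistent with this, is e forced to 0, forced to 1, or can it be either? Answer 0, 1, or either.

0

g10 = AND(g6, g9) must be 1, so both g6 = 1 and g9 = 1.
g6 = NOR(g5, e) must be 1, so both g5 = 0 and e = 0.
g9 = NAND(b, g8) must be 1, so at least one of b, g8 is 0.
Every assignment with g10 = 1 has e = 0; there are 5 such assignment(s).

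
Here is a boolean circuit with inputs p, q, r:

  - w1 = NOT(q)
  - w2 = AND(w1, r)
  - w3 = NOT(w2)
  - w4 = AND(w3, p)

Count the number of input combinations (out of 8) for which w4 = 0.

5

w4 = AND(w3, p) must be 0, so at least one of w3, p is 0.
Satisfying assignments:
  p=0, q=0, r=0
  p=0, q=0, r=1
  p=0, q=1, r=0
  p=0, q=1, r=1
  p=1, q=0, r=1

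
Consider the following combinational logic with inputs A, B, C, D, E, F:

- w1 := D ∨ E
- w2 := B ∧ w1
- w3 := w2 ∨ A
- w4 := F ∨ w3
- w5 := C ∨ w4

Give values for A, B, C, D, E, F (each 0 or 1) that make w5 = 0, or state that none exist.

A=0 B=0 C=0 D=0 E=0 F=0

Check with A=0 B=0 C=0 D=0 E=0 F=0:
w1 = D ∨ E = 0 ∨ 0 = 0
w2 = B ∧ w1 = 0 ∧ 0 = 0
w3 = w2 ∨ A = 0 ∨ 0 = 0
w4 = F ∨ w3 = 0 ∨ 0 = 0
w5 = C ∨ w4 = 0 ∨ 0 = 0
So w5 = 0 as required.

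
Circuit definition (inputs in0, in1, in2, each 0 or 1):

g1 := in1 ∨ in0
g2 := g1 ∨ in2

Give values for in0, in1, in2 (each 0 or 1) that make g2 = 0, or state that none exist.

g2 = g1 ∨ in2 must be 0, so both g1 = 0 and in2 = 0.
Check with in0=0, in1=0, in2=0:
g1 = in1 ∨ in0 = 0 ∨ 0 = 0
g2 = g1 ∨ in2 = 0 ∨ 0 = 0
So g2 = 0 as required.

in0=0, in1=0, in2=0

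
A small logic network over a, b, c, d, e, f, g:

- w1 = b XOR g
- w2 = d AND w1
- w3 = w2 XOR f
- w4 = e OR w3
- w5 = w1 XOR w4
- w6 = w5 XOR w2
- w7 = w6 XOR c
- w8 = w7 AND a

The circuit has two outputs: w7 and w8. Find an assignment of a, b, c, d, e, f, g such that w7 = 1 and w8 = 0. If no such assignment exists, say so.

a=0, b=1, c=0, d=1, e=1, f=1, g=0

Check with a=0, b=1, c=0, d=1, e=1, f=1, g=0:
w1 = b XOR g = 1 XOR 0 = 1
w2 = d AND w1 = 1 AND 1 = 1
w3 = w2 XOR f = 1 XOR 1 = 0
w4 = e OR w3 = 1 OR 0 = 1
w5 = w1 XOR w4 = 1 XOR 1 = 0
w6 = w5 XOR w2 = 0 XOR 1 = 1
w7 = w6 XOR c = 1 XOR 0 = 1
w8 = w7 AND a = 1 AND 0 = 0
So w7 = 1 and w8 = 0.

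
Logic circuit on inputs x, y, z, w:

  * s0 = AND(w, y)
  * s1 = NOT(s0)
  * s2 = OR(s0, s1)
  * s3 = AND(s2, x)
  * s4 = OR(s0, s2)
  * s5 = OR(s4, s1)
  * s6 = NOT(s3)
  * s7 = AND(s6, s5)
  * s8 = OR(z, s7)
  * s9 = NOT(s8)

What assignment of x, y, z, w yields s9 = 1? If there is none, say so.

Check with x=1 y=1 z=0 w=0:
s0 = AND(w, y) = AND(0, 1) = 0
s1 = NOT(s0) = NOT 0 = 1
s2 = OR(s0, s1) = OR(0, 1) = 1
s3 = AND(s2, x) = AND(1, 1) = 1
s4 = OR(s0, s2) = OR(0, 1) = 1
s5 = OR(s4, s1) = OR(1, 1) = 1
s6 = NOT(s3) = NOT 1 = 0
s7 = AND(s6, s5) = AND(0, 1) = 0
s8 = OR(z, s7) = OR(0, 0) = 0
s9 = NOT(s8) = NOT 0 = 1
So s9 = 1 as required.

x=1 y=1 z=0 w=0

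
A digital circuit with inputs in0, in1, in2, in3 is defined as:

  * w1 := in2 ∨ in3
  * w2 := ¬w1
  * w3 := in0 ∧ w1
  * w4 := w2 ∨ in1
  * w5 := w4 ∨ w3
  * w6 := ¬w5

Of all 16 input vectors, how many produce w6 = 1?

3

w6 = ¬w5 must be 1, so w5 = 0.
w5 = w4 ∨ w3 must be 0, so both w4 = 0 and w3 = 0.
Satisfying assignments:
  in0=0, in1=0, in2=0, in3=1
  in0=0, in1=0, in2=1, in3=0
  in0=0, in1=0, in2=1, in3=1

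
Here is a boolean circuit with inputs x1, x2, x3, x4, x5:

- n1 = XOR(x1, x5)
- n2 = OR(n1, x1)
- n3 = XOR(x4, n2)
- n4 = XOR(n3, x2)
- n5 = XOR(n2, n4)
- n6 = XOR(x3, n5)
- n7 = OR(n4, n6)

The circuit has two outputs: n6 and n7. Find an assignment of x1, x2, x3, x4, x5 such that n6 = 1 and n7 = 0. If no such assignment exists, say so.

no solution exists

Across all 32 input combinations, none give both n6 = 1 and n7 = 0.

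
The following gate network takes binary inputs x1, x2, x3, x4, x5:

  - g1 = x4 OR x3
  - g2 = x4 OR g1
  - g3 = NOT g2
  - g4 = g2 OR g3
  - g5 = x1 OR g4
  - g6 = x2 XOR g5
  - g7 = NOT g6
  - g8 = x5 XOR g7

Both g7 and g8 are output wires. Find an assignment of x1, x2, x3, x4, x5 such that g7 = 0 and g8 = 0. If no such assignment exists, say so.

x1=0, x2=0, x3=0, x4=0, x5=0

Check with x1=0, x2=0, x3=0, x4=0, x5=0:
g1 = x4 OR x3 = 0 OR 0 = 0
g2 = x4 OR g1 = 0 OR 0 = 0
g3 = NOT g2 = NOT 0 = 1
g4 = g2 OR g3 = 0 OR 1 = 1
g5 = x1 OR g4 = 0 OR 1 = 1
g6 = x2 XOR g5 = 0 XOR 1 = 1
g7 = NOT g6 = NOT 1 = 0
g8 = x5 XOR g7 = 0 XOR 0 = 0
So g7 = 0 and g8 = 0.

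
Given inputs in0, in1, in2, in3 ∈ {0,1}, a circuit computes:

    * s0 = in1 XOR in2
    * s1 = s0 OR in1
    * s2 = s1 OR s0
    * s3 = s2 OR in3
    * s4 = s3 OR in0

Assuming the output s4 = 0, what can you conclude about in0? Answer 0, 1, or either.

s4 = s3 OR in0 must be 0, so both s3 = 0 and in0 = 0.
s3 = s2 OR in3 must be 0, so both s2 = 0 and in3 = 0.
s2 = s1 OR s0 must be 0, so both s1 = 0 and s0 = 0.
Every assignment with s4 = 0 has in0 = 0; there are 1 such assignment(s).
  in0=0, in1=0, in2=0, in3=0

0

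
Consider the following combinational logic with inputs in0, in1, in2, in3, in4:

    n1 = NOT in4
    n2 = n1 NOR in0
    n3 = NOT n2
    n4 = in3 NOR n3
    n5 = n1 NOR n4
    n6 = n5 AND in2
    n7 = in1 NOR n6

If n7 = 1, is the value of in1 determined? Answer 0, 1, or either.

0

n7 = in1 NOR n6 must be 1, so both in1 = 0 and n6 = 0.
n6 = n5 AND in2 must be 0, so at least one of n5, in2 is 0.
Every assignment with n7 = 1 has in1 = 0; there are 13 such assignment(s).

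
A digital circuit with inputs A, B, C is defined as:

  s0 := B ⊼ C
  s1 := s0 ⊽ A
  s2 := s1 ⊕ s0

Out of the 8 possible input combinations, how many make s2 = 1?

s2 = s1 ⊕ s0 must be 1, so s1 and s0 differ.
Enumerating the 8 input combinations, 7 give s2 = 1 and 1 give s2 = 0.

7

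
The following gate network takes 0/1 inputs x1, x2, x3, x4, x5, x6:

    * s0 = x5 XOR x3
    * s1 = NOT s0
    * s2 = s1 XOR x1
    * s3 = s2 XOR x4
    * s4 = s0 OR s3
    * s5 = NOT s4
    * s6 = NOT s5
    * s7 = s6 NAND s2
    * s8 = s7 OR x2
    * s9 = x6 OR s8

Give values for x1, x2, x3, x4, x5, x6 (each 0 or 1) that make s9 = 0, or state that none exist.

x1=0, x2=0, x3=1, x4=0, x5=1, x6=0

Check with x1=0, x2=0, x3=1, x4=0, x5=1, x6=0:
s0 = x5 XOR x3 = 1 XOR 1 = 0
s1 = NOT s0 = NOT 0 = 1
s2 = s1 XOR x1 = 1 XOR 0 = 1
s3 = s2 XOR x4 = 1 XOR 0 = 1
s4 = s0 OR s3 = 0 OR 1 = 1
s5 = NOT s4 = NOT 1 = 0
s6 = NOT s5 = NOT 0 = 1
s7 = s6 NAND s2 = 1 NAND 1 = 0
s8 = s7 OR x2 = 0 OR 0 = 0
s9 = x6 OR s8 = 0 OR 0 = 0
So s9 = 0 as required.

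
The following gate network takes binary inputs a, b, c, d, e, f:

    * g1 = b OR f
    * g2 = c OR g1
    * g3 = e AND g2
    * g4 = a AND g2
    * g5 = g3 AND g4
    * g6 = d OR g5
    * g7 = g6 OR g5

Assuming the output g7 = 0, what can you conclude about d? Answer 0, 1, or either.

g7 = g6 OR g5 must be 0, so both g6 = 0 and g5 = 0.
g6 = d OR g5 must be 0, so both d = 0 and g5 = 0.
Every assignment with g7 = 0 has d = 0; there are 25 such assignment(s).

0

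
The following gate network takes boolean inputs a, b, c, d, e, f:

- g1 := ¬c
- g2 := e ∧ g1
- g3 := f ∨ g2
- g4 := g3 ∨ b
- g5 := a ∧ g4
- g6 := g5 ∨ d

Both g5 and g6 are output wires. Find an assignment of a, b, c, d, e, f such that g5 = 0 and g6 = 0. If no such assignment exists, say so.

Check with a=0, b=0, c=0, d=0, e=1, f=0:
g1 = ¬c = ¬0 = 1
g2 = e ∧ g1 = 1 ∧ 1 = 1
g3 = f ∨ g2 = 0 ∨ 1 = 1
g4 = g3 ∨ b = 1 ∨ 0 = 1
g5 = a ∧ g4 = 0 ∧ 1 = 0
g6 = g5 ∨ d = 0 ∨ 0 = 0
So g5 = 0 and g6 = 0.

a=0, b=0, c=0, d=0, e=1, f=0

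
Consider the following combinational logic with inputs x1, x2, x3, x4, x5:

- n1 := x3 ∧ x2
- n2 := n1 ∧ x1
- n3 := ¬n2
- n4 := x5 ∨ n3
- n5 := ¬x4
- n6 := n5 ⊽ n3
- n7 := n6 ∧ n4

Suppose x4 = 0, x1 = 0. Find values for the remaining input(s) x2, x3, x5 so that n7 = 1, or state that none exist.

With x4 = 0, x1 = 0 fixed, none of the 8 settings of x2, x3, x5 give n7 = 1.
For example, with x2=0, x3=1, x5=1:
n1 = x3 ∧ x2 = 1 ∧ 0 = 0
n2 = n1 ∧ x1 = 0 ∧ 0 = 0
n3 = ¬n2 = ¬0 = 1
n4 = x5 ∨ n3 = 1 ∨ 1 = 1
n5 = ¬x4 = ¬0 = 1
n6 = n5 ⊽ n3 = 1 ⊽ 1 = 0
n7 = n6 ∧ n4 = 0 ∧ 1 = 0
giving n7 = 0 ≠ 1.

no solution exists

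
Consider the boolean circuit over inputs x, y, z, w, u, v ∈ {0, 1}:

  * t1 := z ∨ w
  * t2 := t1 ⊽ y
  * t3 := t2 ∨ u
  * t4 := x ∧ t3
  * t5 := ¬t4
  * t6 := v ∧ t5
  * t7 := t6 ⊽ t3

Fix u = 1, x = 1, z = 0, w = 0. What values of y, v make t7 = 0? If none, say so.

t7 = t6 ⊽ t3 must be 0, so at least one of t6, t3 is 1.
Check with u = 1, x = 1, z = 0, w = 0 and y=0, v=0:
t1 = z ∨ w = 0 ∨ 0 = 0
t2 = t1 ⊽ y = 0 ⊽ 0 = 1
t3 = t2 ∨ u = 1 ∨ 1 = 1
t4 = x ∧ t3 = 1 ∧ 1 = 1
t5 = ¬t4 = ¬1 = 0
t6 = v ∧ t5 = 0 ∧ 0 = 0
t7 = t6 ⊽ t3 = 0 ⊽ 1 = 0
So t7 = 0.

y=0, v=0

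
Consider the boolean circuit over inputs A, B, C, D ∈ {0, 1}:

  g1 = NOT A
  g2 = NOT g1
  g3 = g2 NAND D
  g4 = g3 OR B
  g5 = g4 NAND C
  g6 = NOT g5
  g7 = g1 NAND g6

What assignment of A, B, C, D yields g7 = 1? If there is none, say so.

A=1, B=0, C=0, D=0

Check with A=1, B=0, C=0, D=0:
g1 = NOT A = NOT 1 = 0
g2 = NOT g1 = NOT 0 = 1
g3 = g2 NAND D = 1 NAND 0 = 1
g4 = g3 OR B = 1 OR 0 = 1
g5 = g4 NAND C = 1 NAND 0 = 1
g6 = NOT g5 = NOT 1 = 0
g7 = g1 NAND g6 = 0 NAND 0 = 1
So g7 = 1 as required.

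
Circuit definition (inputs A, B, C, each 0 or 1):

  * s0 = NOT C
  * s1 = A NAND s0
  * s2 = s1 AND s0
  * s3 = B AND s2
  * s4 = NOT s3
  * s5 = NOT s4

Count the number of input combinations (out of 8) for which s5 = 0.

s5 = NOT s4 must be 0, so s4 = 1.
s4 = NOT s3 must be 1, so s3 = 0.
s3 = B AND s2 must be 0, so at least one of B, s2 is 0.
Enumerating the 8 input combinations, 7 give s5 = 0 and 1 give s5 = 1.

7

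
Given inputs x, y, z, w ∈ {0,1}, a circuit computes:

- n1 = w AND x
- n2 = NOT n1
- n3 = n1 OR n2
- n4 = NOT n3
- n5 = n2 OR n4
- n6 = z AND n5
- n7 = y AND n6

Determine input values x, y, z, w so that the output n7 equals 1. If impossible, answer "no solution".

n7 = y AND n6 must be 1, so both y = 1 and n6 = 1.
n6 = z AND n5 must be 1, so both z = 1 and n5 = 1.
Check with x=0, y=1, z=1, w=1:
n1 = w AND x = 1 AND 0 = 0
n2 = NOT n1 = NOT 0 = 1
n3 = n1 OR n2 = 0 OR 1 = 1
n4 = NOT n3 = NOT 1 = 0
n5 = n2 OR n4 = 1 OR 0 = 1
n6 = z AND n5 = 1 AND 1 = 1
n7 = y AND n6 = 1 AND 1 = 1
So n7 = 1 as required.

x=0, y=1, z=1, w=1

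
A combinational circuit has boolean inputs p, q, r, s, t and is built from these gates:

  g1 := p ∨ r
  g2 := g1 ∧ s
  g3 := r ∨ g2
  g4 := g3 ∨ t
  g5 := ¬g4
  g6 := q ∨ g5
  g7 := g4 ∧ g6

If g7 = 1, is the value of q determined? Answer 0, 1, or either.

g7 = g4 ∧ g6 must be 1, so both g4 = 1 and g6 = 1.
g4 = g3 ∨ t must be 1, so at least one of g3, t is 1.
g6 = q ∨ g5 must be 1, so at least one of q, g5 is 1.
Every assignment with g7 = 1 has q = 1; there are 13 such assignment(s).

1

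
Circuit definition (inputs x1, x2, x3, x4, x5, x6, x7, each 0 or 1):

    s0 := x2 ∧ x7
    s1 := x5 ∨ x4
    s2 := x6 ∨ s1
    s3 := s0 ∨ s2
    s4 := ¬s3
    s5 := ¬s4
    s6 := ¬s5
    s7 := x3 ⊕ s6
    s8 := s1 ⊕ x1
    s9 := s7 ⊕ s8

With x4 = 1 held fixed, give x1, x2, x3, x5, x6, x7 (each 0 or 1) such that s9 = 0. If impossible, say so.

s9 = s7 ⊕ s8 must be 0, so s7 and s8 are equal.
Check with x4 = 1 and x1=1, x2=1, x3=0, x5=1, x6=1, x7=1:
s0 = x2 ∧ x7 = 1 ∧ 1 = 1
s1 = x5 ∨ x4 = 1 ∨ 1 = 1
s2 = x6 ∨ s1 = 1 ∨ 1 = 1
s3 = s0 ∨ s2 = 1 ∨ 1 = 1
s4 = ¬s3 = ¬1 = 0
s5 = ¬s4 = ¬0 = 1
s6 = ¬s5 = ¬1 = 0
s7 = x3 ⊕ s6 = 0 ⊕ 0 = 0
s8 = s1 ⊕ x1 = 1 ⊕ 1 = 0
s9 = s7 ⊕ s8 = 0 ⊕ 0 = 0
So s9 = 0.

x1=1 x2=1 x3=0 x5=1 x6=1 x7=1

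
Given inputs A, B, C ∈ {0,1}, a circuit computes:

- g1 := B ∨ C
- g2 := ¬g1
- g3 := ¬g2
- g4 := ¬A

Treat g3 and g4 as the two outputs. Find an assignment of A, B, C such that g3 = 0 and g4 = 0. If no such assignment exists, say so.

Check with A=1, B=0, C=0:
g1 = B ∨ C = 0 ∨ 0 = 0
g2 = ¬g1 = ¬0 = 1
g3 = ¬g2 = ¬1 = 0
g4 = ¬A = ¬1 = 0
So g3 = 0 and g4 = 0.

A=1, B=0, C=0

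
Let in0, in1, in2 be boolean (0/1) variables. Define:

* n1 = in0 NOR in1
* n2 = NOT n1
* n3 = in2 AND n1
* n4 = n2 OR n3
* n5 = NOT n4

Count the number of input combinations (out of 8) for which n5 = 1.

n5 = NOT n4 must be 1, so n4 = 0.
n4 = n2 OR n3 must be 0, so both n2 = 0 and n3 = 0.
Satisfying assignments:
  in0=0, in1=0, in2=0

1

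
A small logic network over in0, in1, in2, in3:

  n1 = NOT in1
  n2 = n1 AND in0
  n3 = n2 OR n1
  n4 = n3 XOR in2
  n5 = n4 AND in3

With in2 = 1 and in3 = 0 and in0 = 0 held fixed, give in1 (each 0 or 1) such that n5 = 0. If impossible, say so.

n5 = n4 AND in3 must be 0, so at least one of n4, in3 is 0.
Check with in2 = 1 and in3 = 0 and in0 = 0 and in1=1:
n1 = NOT in1 = NOT 1 = 0
n2 = n1 AND in0 = 0 AND 0 = 0
n3 = n2 OR n1 = 0 OR 0 = 0
n4 = n3 XOR in2 = 0 XOR 1 = 1
n5 = n4 AND in3 = 1 AND 0 = 0
So n5 = 0.

in1=1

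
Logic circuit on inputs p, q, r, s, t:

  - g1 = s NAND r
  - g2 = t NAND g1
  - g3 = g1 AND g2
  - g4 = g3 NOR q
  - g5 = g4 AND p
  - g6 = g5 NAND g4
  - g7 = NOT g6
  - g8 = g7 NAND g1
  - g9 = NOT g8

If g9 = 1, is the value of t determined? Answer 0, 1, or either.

1

g9 = NOT g8 must be 1, so g8 = 0.
Every assignment with g9 = 1 has t = 1; there are 3 such assignment(s).
  p=1, q=0, r=0, s=0, t=1
  p=1, q=0, r=0, s=1, t=1
  p=1, q=0, r=1, s=0, t=1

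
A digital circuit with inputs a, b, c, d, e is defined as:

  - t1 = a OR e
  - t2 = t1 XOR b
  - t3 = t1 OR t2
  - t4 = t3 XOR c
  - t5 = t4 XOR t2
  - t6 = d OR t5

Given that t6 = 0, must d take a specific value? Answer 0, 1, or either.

t6 = d OR t5 must be 0, so both d = 0 and t5 = 0.
Every assignment with t6 = 0 has d = 0; there are 8 such assignment(s).

0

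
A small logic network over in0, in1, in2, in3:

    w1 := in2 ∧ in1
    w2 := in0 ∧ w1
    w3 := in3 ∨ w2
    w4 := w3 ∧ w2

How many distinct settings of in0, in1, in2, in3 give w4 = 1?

2

w4 = w3 ∧ w2 must be 1, so both w3 = 1 and w2 = 1.
w3 = in3 ∨ w2 must be 1, so at least one of in3, w2 is 1.
Enumerating the 16 input combinations, 2 give w4 = 1 and 14 give w4 = 0.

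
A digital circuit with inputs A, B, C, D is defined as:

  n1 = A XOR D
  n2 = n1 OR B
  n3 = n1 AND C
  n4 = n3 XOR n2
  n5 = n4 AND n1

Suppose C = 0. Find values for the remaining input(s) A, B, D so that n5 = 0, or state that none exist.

A=1, B=0, D=1

n5 = n4 AND n1 must be 0, so at least one of n4, n1 is 0.
Check with C = 0 and A=1, B=0, D=1:
n1 = A XOR D = 1 XOR 1 = 0
n2 = n1 OR B = 0 OR 0 = 0
n3 = n1 AND C = 0 AND 0 = 0
n4 = n3 XOR n2 = 0 XOR 0 = 0
n5 = n4 AND n1 = 0 AND 0 = 0
So n5 = 0.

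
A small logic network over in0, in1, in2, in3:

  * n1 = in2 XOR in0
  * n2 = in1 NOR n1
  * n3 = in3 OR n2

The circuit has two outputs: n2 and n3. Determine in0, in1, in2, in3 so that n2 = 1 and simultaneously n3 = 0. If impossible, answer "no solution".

Across all 16 input combinations, none give both n2 = 1 and n3 = 0.

no solution exists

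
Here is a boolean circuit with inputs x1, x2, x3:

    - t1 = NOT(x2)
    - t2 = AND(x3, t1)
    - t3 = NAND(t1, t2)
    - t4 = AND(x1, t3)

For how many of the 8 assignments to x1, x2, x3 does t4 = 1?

3

t4 = AND(x1, t3) must be 1, so both x1 = 1 and t3 = 1.
Enumerating the 8 input combinations, 3 give t4 = 1 and 5 give t4 = 0.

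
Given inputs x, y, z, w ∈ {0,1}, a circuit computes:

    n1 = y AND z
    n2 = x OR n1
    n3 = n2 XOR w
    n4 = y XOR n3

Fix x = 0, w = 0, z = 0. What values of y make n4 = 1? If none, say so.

Check with x = 0, w = 0, z = 0 and y=1:
n1 = y AND z = 1 AND 0 = 0
n2 = x OR n1 = 0 OR 0 = 0
n3 = n2 XOR w = 0 XOR 0 = 0
n4 = y XOR n3 = 1 XOR 0 = 1
So n4 = 1.

y=1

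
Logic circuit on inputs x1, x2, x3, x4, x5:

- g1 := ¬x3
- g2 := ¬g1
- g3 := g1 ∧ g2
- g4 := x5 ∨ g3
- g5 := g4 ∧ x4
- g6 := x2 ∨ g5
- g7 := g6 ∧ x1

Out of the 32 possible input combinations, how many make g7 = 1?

10

g7 = g6 ∧ x1 must be 1, so both g6 = 1 and x1 = 1.
g6 = x2 ∨ g5 must be 1, so at least one of x2, g5 is 1.
Enumerating the 32 input combinations, 10 give g7 = 1 and 22 give g7 = 0.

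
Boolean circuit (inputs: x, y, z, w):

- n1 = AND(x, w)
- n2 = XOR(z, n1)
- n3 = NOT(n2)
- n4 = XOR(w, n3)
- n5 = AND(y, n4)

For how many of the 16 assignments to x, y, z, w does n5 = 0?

12

n5 = AND(y, n4) must be 0, so at least one of y, n4 is 0.
Enumerating the 16 input combinations, 12 give n5 = 0 and 4 give n5 = 1.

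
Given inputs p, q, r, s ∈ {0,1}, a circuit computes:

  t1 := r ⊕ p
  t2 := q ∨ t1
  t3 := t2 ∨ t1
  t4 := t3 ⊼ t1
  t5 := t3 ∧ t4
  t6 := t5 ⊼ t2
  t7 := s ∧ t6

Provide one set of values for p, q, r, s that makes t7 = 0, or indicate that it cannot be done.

Check with p=1, q=0, r=1, s=0:
t1 = r ⊕ p = 1 ⊕ 1 = 0
t2 = q ∨ t1 = 0 ∨ 0 = 0
t3 = t2 ∨ t1 = 0 ∨ 0 = 0
t4 = t3 ⊼ t1 = 0 ⊼ 0 = 1
t5 = t3 ∧ t4 = 0 ∧ 1 = 0
t6 = t5 ⊼ t2 = 0 ⊼ 0 = 1
t7 = s ∧ t6 = 0 ∧ 1 = 0
So t7 = 0 as required.

p=1, q=0, r=1, s=0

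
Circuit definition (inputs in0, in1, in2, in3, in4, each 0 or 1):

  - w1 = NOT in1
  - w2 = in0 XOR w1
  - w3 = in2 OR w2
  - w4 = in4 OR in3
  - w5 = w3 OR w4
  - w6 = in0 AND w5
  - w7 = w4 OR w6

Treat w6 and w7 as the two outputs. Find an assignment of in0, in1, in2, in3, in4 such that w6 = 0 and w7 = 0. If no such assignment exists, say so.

Check with in0=0, in1=0, in2=0, in3=0, in4=0:
w1 = NOT in1 = NOT 0 = 1
w2 = in0 XOR w1 = 0 XOR 1 = 1
w3 = in2 OR w2 = 0 OR 1 = 1
w4 = in4 OR in3 = 0 OR 0 = 0
w5 = w3 OR w4 = 1 OR 0 = 1
w6 = in0 AND w5 = 0 AND 1 = 0
w7 = w4 OR w6 = 0 OR 0 = 0
So w6 = 0 and w7 = 0.

in0=0, in1=0, in2=0, in3=0, in4=0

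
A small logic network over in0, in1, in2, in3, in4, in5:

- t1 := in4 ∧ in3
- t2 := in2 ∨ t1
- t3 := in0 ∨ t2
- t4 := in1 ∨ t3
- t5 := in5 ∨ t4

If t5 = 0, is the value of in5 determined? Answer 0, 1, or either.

0

t5 = in5 ∨ t4 must be 0, so both in5 = 0 and t4 = 0.
Every assignment with t5 = 0 has in5 = 0; there are 3 such assignment(s).
  in0=0, in1=0, in2=0, in3=0, in4=0, in5=0
  in0=0, in1=0, in2=0, in3=0, in4=1, in5=0
  in0=0, in1=0, in2=0, in3=1, in4=0, in5=0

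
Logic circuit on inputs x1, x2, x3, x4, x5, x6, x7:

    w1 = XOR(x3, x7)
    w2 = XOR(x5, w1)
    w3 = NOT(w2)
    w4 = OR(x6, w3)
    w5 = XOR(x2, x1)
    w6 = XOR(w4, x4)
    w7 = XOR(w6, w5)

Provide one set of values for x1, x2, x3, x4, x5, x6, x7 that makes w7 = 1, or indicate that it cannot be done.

Check with x1=1 x2=0 x3=0 x4=1 x5=0 x6=0 x7=0:
w1 = XOR(x3, x7) = XOR(0, 0) = 0
w2 = XOR(x5, w1) = XOR(0, 0) = 0
w3 = NOT(w2) = NOT 0 = 1
w4 = OR(x6, w3) = OR(0, 1) = 1
w5 = XOR(x2, x1) = XOR(0, 1) = 1
w6 = XOR(w4, x4) = XOR(1, 1) = 0
w7 = XOR(w6, w5) = XOR(0, 1) = 1
So w7 = 1 as required.

x1=1 x2=0 x3=0 x4=1 x5=0 x6=0 x7=0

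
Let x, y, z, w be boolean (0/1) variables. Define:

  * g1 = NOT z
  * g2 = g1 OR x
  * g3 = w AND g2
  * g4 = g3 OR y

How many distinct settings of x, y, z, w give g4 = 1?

11

g4 = g3 OR y must be 1, so at least one of g3, y is 1.
Enumerating the 16 input combinations, 11 give g4 = 1 and 5 give g4 = 0.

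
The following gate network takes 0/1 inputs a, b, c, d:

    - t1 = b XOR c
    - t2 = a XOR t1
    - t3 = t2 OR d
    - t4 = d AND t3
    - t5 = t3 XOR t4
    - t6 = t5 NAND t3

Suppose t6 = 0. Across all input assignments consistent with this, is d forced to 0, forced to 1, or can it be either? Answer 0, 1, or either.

0

t6 = t5 NAND t3 must be 0, so both t5 = 1 and t3 = 1.
t5 = t3 XOR t4 must be 1, so t3 and t4 differ.
t3 = t2 OR d must be 1, so at least one of t2, d is 1.
Every assignment with t6 = 0 has d = 0; there are 4 such assignment(s).
  a=0, b=0, c=1, d=0
  a=0, b=1, c=0, d=0
  a=1, b=0, c=0, d=0
  a=1, b=1, c=1, d=0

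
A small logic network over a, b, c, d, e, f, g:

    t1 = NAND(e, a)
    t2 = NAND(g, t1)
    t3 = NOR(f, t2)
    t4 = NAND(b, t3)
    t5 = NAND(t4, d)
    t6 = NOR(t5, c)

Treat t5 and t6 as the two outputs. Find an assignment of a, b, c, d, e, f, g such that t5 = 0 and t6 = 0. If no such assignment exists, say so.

Check with a=1 b=0 c=1 d=1 e=1 f=1 g=0:
t1 = NAND(e, a) = NAND(1, 1) = 0
t2 = NAND(g, t1) = NAND(0, 0) = 1
t3 = NOR(f, t2) = NOR(1, 1) = 0
t4 = NAND(b, t3) = NAND(0, 0) = 1
t5 = NAND(t4, d) = NAND(1, 1) = 0
t6 = NOR(t5, c) = NOR(0, 1) = 0
So t5 = 0 and t6 = 0.

a=1 b=0 c=1 d=1 e=1 f=1 g=0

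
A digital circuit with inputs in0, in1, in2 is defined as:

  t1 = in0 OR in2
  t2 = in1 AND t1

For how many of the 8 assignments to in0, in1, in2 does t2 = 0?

t2 = in1 AND t1 must be 0, so at least one of in1, t1 is 0.
Satisfying assignments:
  in0=0, in1=0, in2=0
  in0=0, in1=0, in2=1
  in0=0, in1=1, in2=0
  in0=1, in1=0, in2=0
  in0=1, in1=0, in2=1

5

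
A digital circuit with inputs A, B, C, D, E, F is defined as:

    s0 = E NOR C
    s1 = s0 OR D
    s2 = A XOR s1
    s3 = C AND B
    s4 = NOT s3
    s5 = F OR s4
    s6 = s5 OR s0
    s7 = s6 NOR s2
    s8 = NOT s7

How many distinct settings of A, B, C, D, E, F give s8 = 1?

60

s8 = NOT s7 must be 1, so s7 = 0.
s7 = s6 NOR s2 must be 0, so at least one of s6, s2 is 1.
Enumerating the 64 input combinations, 60 give s8 = 1 and 4 give s8 = 0.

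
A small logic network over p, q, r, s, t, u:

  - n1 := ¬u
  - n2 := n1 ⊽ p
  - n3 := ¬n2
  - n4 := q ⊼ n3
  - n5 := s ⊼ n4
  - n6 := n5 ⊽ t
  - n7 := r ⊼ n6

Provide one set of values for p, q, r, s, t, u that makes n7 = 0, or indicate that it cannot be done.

Check with p=0, q=0, r=1, s=1, t=0, u=1:
n1 = ¬u = ¬1 = 0
n2 = n1 ⊽ p = 0 ⊽ 0 = 1
n3 = ¬n2 = ¬1 = 0
n4 = q ⊼ n3 = 0 ⊼ 0 = 1
n5 = s ⊼ n4 = 1 ⊼ 1 = 0
n6 = n5 ⊽ t = 0 ⊽ 0 = 1
n7 = r ⊼ n6 = 1 ⊼ 1 = 0
So n7 = 0 as required.

p=0, q=0, r=1, s=1, t=0, u=1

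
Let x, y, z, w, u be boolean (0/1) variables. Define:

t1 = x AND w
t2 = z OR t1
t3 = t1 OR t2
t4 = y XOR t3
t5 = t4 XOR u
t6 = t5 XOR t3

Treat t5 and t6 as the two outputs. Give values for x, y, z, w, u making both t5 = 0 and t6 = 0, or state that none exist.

Check with x=0 y=1 z=0 w=1 u=1:
t1 = x AND w = 0 AND 1 = 0
t2 = z OR t1 = 0 OR 0 = 0
t3 = t1 OR t2 = 0 OR 0 = 0
t4 = y XOR t3 = 1 XOR 0 = 1
t5 = t4 XOR u = 1 XOR 1 = 0
t6 = t5 XOR t3 = 0 XOR 0 = 0
So t5 = 0 and t6 = 0.

x=0 y=1 z=0 w=1 u=1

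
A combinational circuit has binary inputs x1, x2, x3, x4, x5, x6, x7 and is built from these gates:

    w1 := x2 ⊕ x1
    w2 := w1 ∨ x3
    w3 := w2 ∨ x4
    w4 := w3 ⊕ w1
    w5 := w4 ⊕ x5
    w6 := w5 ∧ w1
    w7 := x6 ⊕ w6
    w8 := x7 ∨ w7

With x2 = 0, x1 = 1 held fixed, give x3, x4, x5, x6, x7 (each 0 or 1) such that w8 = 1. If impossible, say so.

x3=0 x4=1 x5=0 x6=1 x7=1

Check with x2 = 0, x1 = 1 and x3=0, x4=1, x5=0, x6=1, x7=1:
w1 = x2 ⊕ x1 = 0 ⊕ 1 = 1
w2 = w1 ∨ x3 = 1 ∨ 0 = 1
w3 = w2 ∨ x4 = 1 ∨ 1 = 1
w4 = w3 ⊕ w1 = 1 ⊕ 1 = 0
w5 = w4 ⊕ x5 = 0 ⊕ 0 = 0
w6 = w5 ∧ w1 = 0 ∧ 1 = 0
w7 = x6 ⊕ w6 = 1 ⊕ 0 = 1
w8 = x7 ∨ w7 = 1 ∨ 1 = 1
So w8 = 1.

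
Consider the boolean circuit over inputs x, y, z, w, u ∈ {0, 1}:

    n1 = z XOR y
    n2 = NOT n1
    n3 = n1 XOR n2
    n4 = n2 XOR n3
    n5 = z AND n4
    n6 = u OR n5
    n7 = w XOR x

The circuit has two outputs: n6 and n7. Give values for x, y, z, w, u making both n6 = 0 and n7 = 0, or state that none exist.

Check with x=1 y=0 z=0 w=1 u=0:
n1 = z XOR y = 0 XOR 0 = 0
n2 = NOT n1 = NOT 0 = 1
n3 = n1 XOR n2 = 0 XOR 1 = 1
n4 = n2 XOR n3 = 1 XOR 1 = 0
n5 = z AND n4 = 0 AND 0 = 0
n6 = u OR n5 = 0 OR 0 = 0
n7 = w XOR x = 1 XOR 1 = 0
So n6 = 0 and n7 = 0.

x=1 y=0 z=0 w=1 u=0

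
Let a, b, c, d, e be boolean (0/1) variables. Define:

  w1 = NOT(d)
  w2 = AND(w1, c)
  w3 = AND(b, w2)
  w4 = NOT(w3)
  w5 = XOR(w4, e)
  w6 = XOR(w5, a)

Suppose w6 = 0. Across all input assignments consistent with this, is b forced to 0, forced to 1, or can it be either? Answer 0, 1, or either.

either

Both values of b occur among assignments with w6 = 0:
  b=0: a=0, b=0, c=0, d=0, e=1
  b=1: a=0, b=1, c=0, d=0, e=1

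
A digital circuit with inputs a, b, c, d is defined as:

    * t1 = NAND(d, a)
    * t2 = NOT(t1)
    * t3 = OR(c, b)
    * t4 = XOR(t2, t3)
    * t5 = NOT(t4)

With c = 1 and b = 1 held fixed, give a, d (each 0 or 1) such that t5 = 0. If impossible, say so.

a=0 d=1

t5 = NOT(t4) must be 0, so t4 = 1.
t4 = XOR(t2, t3) must be 1, so t2 and t3 differ.
Check with c = 1 and b = 1 and a=0, d=1:
t1 = NAND(d, a) = NAND(1, 0) = 1
t2 = NOT(t1) = NOT 1 = 0
t3 = OR(c, b) = OR(1, 1) = 1
t4 = XOR(t2, t3) = XOR(0, 1) = 1
t5 = NOT(t4) = NOT 1 = 0
So t5 = 0.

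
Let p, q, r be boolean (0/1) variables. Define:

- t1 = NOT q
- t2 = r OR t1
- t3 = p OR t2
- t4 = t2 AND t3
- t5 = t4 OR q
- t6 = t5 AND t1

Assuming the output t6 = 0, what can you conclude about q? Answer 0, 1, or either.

t6 = t5 AND t1 must be 0, so at least one of t5, t1 is 0.
Every assignment with t6 = 0 has q = 1; there are 4 such assignment(s).
  p=0, q=1, r=0
  p=0, q=1, r=1
  p=1, q=1, r=0
  p=1, q=1, r=1

1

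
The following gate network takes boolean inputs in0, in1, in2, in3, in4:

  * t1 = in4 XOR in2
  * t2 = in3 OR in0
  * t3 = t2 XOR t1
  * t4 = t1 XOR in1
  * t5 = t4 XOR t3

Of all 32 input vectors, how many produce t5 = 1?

16

t5 = t4 XOR t3 must be 1, so t4 and t3 differ.
Enumerating the 32 input combinations, 16 give t5 = 1 and 16 give t5 = 0.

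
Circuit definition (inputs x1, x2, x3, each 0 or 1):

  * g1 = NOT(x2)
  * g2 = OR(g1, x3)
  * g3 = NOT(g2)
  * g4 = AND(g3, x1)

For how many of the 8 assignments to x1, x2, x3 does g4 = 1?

1

g4 = AND(g3, x1) must be 1, so both g3 = 1 and x1 = 1.
g3 = NOT(g2) must be 1, so g2 = 0.
g2 = OR(g1, x3) must be 0, so both g1 = 0 and x3 = 0.
Enumerating the 8 input combinations, 1 give g4 = 1 and 7 give g4 = 0.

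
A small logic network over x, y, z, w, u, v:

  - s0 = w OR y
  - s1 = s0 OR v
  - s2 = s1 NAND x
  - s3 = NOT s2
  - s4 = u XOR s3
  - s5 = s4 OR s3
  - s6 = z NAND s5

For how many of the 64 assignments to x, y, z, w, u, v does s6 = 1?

s6 = z NAND s5 must be 1, so at least one of z, s5 is 0.
Enumerating the 64 input combinations, 41 give s6 = 1 and 23 give s6 = 0.

41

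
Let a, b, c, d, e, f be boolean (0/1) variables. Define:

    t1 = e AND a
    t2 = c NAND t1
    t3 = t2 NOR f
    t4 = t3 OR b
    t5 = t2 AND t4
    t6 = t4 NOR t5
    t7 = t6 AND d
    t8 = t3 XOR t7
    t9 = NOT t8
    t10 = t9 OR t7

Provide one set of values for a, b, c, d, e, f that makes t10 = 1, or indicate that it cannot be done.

a=1 b=1 c=0 d=0 e=1 f=0

t10 = t9 OR t7 must be 1, so at least one of t9, t7 is 1.
Check with a=1 b=1 c=0 d=0 e=1 f=0:
t1 = e AND a = 1 AND 1 = 1
t2 = c NAND t1 = 0 NAND 1 = 1
t3 = t2 NOR f = 1 NOR 0 = 0
t4 = t3 OR b = 0 OR 1 = 1
t5 = t2 AND t4 = 1 AND 1 = 1
t6 = t4 NOR t5 = 1 NOR 1 = 0
t7 = t6 AND d = 0 AND 0 = 0
t8 = t3 XOR t7 = 0 XOR 0 = 0
t9 = NOT t8 = NOT 0 = 1
t10 = t9 OR t7 = 1 OR 0 = 1
So t10 = 1 as required.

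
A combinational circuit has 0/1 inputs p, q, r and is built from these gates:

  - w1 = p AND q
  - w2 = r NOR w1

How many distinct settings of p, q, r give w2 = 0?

5

w2 = r NOR w1 must be 0, so at least one of r, w1 is 1.
Satisfying assignments:
  p=0, q=0, r=1
  p=0, q=1, r=1
  p=1, q=0, r=1
  p=1, q=1, r=0
  p=1, q=1, r=1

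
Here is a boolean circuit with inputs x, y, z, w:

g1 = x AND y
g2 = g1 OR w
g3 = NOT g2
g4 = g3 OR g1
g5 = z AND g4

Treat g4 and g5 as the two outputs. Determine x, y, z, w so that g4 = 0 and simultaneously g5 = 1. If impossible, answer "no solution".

no solution exists

Across all 16 input combinations, none give both g4 = 0 and g5 = 1.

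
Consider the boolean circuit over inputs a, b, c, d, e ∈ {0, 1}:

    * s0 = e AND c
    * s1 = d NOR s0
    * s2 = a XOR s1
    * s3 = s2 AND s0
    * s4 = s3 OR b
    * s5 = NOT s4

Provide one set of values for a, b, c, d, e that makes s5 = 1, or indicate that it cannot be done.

a=0, b=0, c=1, d=0, e=0

s5 = NOT s4 must be 1, so s4 = 0.
Check with a=0, b=0, c=1, d=0, e=0:
s0 = e AND c = 0 AND 1 = 0
s1 = d NOR s0 = 0 NOR 0 = 1
s2 = a XOR s1 = 0 XOR 1 = 1
s3 = s2 AND s0 = 1 AND 0 = 0
s4 = s3 OR b = 0 OR 0 = 0
s5 = NOT s4 = NOT 0 = 1
So s5 = 1 as required.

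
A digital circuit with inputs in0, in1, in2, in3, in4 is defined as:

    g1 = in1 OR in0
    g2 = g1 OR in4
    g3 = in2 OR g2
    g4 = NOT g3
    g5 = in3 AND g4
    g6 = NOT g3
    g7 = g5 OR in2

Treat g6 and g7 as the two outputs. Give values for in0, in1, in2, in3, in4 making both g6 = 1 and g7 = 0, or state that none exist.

in0=0, in1=0, in2=0, in3=0, in4=0

Check with in0=0, in1=0, in2=0, in3=0, in4=0:
g1 = in1 OR in0 = 0 OR 0 = 0
g2 = g1 OR in4 = 0 OR 0 = 0
g3 = in2 OR g2 = 0 OR 0 = 0
g4 = NOT g3 = NOT 0 = 1
g5 = in3 AND g4 = 0 AND 1 = 0
g6 = NOT g3 = NOT 0 = 1
g7 = g5 OR in2 = 0 OR 0 = 0
So g6 = 1 and g7 = 0.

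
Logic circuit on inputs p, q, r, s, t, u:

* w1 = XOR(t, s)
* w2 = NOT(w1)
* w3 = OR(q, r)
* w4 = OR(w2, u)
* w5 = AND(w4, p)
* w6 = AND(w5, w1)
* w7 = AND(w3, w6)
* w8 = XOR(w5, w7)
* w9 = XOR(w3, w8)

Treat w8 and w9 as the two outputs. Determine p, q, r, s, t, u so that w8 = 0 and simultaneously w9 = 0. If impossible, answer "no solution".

Check with p=0 q=0 r=0 s=1 t=0 u=1:
w1 = XOR(t, s) = XOR(0, 1) = 1
w2 = NOT(w1) = NOT 1 = 0
w3 = OR(q, r) = OR(0, 0) = 0
w4 = OR(w2, u) = OR(0, 1) = 1
w5 = AND(w4, p) = AND(1, 0) = 0
w6 = AND(w5, w1) = AND(0, 1) = 0
w7 = AND(w3, w6) = AND(0, 0) = 0
w8 = XOR(w5, w7) = XOR(0, 0) = 0
w9 = XOR(w3, w8) = XOR(0, 0) = 0
So w8 = 0 and w9 = 0.

p=0 q=0 r=0 s=1 t=0 u=1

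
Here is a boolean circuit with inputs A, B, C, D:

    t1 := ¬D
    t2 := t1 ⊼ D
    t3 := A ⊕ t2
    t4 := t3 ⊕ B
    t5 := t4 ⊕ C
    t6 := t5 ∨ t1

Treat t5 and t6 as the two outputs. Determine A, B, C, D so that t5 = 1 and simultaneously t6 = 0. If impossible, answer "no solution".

Across all 16 input combinations, none give both t5 = 1 and t6 = 0.

no solution exists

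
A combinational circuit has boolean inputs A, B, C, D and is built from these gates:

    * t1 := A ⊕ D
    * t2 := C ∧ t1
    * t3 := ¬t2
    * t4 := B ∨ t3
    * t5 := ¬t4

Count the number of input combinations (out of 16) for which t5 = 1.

t5 = ¬t4 must be 1, so t4 = 0.
Enumerating the 16 input combinations, 2 give t5 = 1 and 14 give t5 = 0.

2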